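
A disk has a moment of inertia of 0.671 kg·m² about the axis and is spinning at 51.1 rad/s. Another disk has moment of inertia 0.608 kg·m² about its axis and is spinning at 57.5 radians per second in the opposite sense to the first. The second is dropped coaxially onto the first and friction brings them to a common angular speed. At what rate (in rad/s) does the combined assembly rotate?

The coupling torques are internal; angular momentum about the shared axis is conserved.
Taking A's sense as positive: L = (0.6710)(51.1) − (0.6080)(57.5) = -0.6719 kg·m²·rad/s.
Combined I = 0.6710 + 0.6080 = 1.279 kg·m².
ω_f = L / I = -0.6719 / 1.279 = -0.5253 rad/s.

|ω_f| ≈ 0.525 rad/s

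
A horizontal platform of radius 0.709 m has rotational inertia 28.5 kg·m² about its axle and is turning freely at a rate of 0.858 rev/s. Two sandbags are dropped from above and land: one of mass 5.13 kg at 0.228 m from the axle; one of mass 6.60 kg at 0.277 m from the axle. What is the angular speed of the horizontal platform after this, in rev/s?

The added mass arrives with no angular momentum about the axle, and any external torque about the axle is negligible, so the system's angular momentum is conserved.
Added inertia Σmr² = (5.13)(0.228)² + (6.60)(0.277)² = 0.7731 kg·m²; I_f = 28.50 + 0.7731 = 29.27 kg·m².
ω_f = I_p ω_i / I_f = (28.50)(0.858) / 29.27 = 0.8353 rev/s.

ω_f ≈ 0.835 rev/s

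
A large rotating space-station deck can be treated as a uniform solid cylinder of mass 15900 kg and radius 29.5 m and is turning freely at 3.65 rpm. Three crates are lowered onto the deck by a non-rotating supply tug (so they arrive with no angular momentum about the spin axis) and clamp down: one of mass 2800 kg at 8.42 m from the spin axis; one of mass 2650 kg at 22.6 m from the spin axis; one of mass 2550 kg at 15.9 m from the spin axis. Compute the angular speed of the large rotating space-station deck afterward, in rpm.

No external torque acts about the spin axis; L_before = L_after.
I_p = ½(15900)(29.5)² = 6.918e+06 kg·m².
Added inertia Σmr² = (2800)(8.42)² + (2650)(22.6)² + (2550)(15.9)² = 2.197e+06 kg·m²; I_f = 6.918e+06 + 2.197e+06 = 9.115e+06 kg·m².
ω_f = I_p ω_i / I_f = (6.918e+06)(3.65) / 9.115e+06 = 2.770 rpm.

ω_f ≈ 2.77 rpm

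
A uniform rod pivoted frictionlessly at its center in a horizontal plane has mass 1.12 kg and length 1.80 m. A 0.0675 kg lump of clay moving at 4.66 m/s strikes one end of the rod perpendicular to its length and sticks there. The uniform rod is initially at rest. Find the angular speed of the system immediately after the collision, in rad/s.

|ω_f| ≈ 0.793 rad/s

The axle reaction passes through the pivot and exerts no torque about it; angular momentum about the pivot is conserved through the impact.
I_p = (1/12)(1.12)(1.80)² = 0.3024 kg·m². Taking the sense of the lump of clay's angular momentum as positive, L_{lump} = m v R = (0.0675)(4.66)(1.80/2) = 0.2831 kg·m²/s.
L_i = 0 + 0.2831 = 0.2831 kg·m²/s.
After sticking, I_f = I_p + m R² = 0.3024 + (0.0675)(1.80/2)² = 0.3571 kg·m².
ω_f = L_i / I_f = 0.2831 / 0.3571 = 0.7928 rad/s.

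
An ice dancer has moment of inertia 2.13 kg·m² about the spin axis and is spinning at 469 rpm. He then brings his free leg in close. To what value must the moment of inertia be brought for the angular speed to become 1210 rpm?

I₂ ≈ 0.826 kg·m²

Angular momentum about the spin axis is conserved since the torque about it is zero.
I₂ = I₁ω₁ / ω₂ = (2.13)(469) / (1210) = 0.8256 kg·m².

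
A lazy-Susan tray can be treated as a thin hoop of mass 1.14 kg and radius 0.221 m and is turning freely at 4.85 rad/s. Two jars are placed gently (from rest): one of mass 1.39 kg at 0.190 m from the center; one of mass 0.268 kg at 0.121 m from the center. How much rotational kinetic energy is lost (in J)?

energy lost ≈ 0.323 J

No external torque acts about the center; L_before = L_after.
I_p = (1.14)(0.221)² = 0.05568 kg·m².
Added inertia Σmr² = (1.39)(0.190)² + (0.268)(0.121)² = 0.05410 kg·m²; I_f = 0.05568 + 0.05410 = 0.1098 kg·m².
ω_f = I_p ω_i / I_f = (0.05568)(4.85) / 0.1098 = 2.460 rad/s.
KE_i = ½(0.05568)(4.850 rad/s)² = 0.6549 J; KE_f = ½(0.1098)(2.460)² = 0.3321 J.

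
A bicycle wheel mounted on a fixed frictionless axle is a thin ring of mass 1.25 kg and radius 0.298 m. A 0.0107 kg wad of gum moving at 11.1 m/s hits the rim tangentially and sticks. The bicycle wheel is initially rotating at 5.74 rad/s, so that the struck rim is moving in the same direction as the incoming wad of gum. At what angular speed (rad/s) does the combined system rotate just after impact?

|ω_f| ≈ 6.01 rad/s

The axle reaction passes through the axle and exerts no torque about it; angular momentum about the axle is conserved through the impact.
I_p = (1.25)(0.298)² = 0.1110 kg·m². Taking the sense of the wad of gum's angular momentum as positive, L_{wad} = m v R = (0.0107)(11.1)(0.298) = 0.03539 kg·m²/s.
L_i = +I_p ω_p + m v R = +(0.1110)(5.74) + 0.03539 = 0.6726 kg·m²/s.
After sticking, I_f = I_p + m R² = 0.1110 + (0.0107)(0.298)² = 0.1120 kg·m².
ω_f = L_i / I_f = 0.6726 / 0.1120 = 6.007 rad/s.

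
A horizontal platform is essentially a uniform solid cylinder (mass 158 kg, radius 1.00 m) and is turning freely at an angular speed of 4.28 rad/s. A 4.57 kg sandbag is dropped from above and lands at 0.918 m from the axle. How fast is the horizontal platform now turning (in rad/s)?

ω_f ≈ 4.08 rad/s

No external torque acts about the axle; L_before = L_after.
I_p = ½(158)(1.00)² = 79.00 kg·m².
Added inertia Σmr² = (4.57)(0.918)² = 3.851 kg·m²; I_f = 79.00 + 3.851 = 82.85 kg·m².
ω_f = I_p ω_i / I_f = (79.00)(4.28) / 82.85 = 4.081 rad/s.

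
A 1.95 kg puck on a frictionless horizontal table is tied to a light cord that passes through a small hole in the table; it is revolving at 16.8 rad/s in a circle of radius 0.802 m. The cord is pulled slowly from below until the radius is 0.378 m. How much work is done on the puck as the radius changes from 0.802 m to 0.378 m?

W ≈ 620 J

The constraining force is radial, so m r² ω about the center is conserved.
ω₂ = ω₁ (r₁/r₂)² = (16.8)(0.802/0.378)² = 75.63 rad/s.
W = ΔKE = ½m(v₂² − v₁²) = 619.8 J.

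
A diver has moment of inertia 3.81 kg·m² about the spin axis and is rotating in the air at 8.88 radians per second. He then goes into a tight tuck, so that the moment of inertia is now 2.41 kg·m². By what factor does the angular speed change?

ω₂/ω₁ ≈ 1.58

No external torque acts about the spin axis, so angular momentum is conserved.
ω₂/ω₁ = I₁/I₂ = 3.810 / 2.410 = 1.581.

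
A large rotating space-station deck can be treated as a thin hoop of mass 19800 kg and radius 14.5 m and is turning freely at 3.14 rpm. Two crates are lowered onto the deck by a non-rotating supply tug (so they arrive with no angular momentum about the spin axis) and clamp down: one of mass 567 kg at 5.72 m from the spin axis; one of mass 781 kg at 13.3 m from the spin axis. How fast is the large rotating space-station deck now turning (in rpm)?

The added mass arrives with no angular momentum about the spin axis, and any external torque about the spin axis is negligible, so the system's angular momentum is conserved.
I_p = (19800)(14.5)² = 4.163e+06 kg·m².
Added inertia Σmr² = (567)(5.72)² + (781)(13.3)² = 1.567e+05 kg·m²; I_f = 4.163e+06 + 1.567e+05 = 4.320e+06 kg·m².
ω_f = I_p ω_i / I_f = (4.163e+06)(3.14) / 4.320e+06 = 3.026 rpm.

ω_f ≈ 3.03 rpm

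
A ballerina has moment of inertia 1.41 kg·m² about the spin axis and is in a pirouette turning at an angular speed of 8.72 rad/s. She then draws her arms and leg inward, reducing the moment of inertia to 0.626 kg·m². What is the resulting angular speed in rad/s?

ω₂ ≈ 19.6 rad/s

Angular momentum about the spin axis is conserved since the torque about it is zero.
ω₂ = I₁ω₁ / I₂ = (1.410)(8.72 rad/s) / (0.6260) = 19.64 rad/s.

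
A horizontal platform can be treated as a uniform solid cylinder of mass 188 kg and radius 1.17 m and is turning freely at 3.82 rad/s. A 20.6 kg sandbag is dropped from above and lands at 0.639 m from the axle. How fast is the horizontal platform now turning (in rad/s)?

No external torque acts about the axle; L_before = L_after.
I_p = ½(188)(1.17)² = 128.7 kg·m².
Added inertia Σmr² = (20.6)(0.639)² = 8.411 kg·m²; I_f = 128.7 + 8.411 = 137.1 kg·m².
ω_f = I_p ω_i / I_f = (128.7)(3.82) / 137.1 = 3.586 rad/s.

ω_f ≈ 3.59 rad/s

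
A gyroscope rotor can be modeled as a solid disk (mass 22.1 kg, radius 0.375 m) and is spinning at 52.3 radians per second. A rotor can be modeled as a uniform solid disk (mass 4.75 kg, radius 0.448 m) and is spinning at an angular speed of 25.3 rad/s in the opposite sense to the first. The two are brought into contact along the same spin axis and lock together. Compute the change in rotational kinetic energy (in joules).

ΔKE ≈ -1100 J

The coupling torques are internal; angular momentum about the shared axis is conserved.
Moments of inertia: I_A = ½(22.1)(0.375)² = 1.554 kg·m²; I_B = ½(4.75)(0.448)² = 0.4767 kg·m².
Taking A's sense as positive: L = (1.554)(52.3) − (0.4767)(25.3) = 69.21 kg·m²·rad/s.
Combined I = 1.554 + 0.4767 = 2.031 kg·m².
ω_f = L / I = 69.21 / 2.031 = 34.08 rad/s.
KE_i = ½ΣIω² = 2278 J; KE_f = ½(2.031)(34.08)² = 1179 J.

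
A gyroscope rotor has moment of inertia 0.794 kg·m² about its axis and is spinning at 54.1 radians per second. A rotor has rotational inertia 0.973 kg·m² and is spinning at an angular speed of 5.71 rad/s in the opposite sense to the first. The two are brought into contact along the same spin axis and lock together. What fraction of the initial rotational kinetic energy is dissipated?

fraction ≈ 0.664

The coupling torques are internal; angular momentum about the shared axis is conserved.
Taking A's sense as positive: L = (0.7940)(54.1) − (0.9730)(5.71) = 37.40 kg·m²·rad/s.
Combined I = 0.7940 + 0.9730 = 1.767 kg·m².
ω_f = L / I = 37.40 / 1.767 = 21.17 rad/s.
KE_i = ½ΣIω² = 1178 J; KE_f = ½(1.767)(21.17)² = 395.8 J.
Fraction dissipated = (KE_i − KE_f)/KE_i = 0.6640.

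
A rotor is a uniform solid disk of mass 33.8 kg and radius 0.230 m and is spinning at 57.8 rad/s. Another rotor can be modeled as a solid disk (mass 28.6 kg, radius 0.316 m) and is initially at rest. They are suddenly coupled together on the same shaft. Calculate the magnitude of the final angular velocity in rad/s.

|ω_f| ≈ 22.3 rad/s

No external torque acts about the common axis, so total angular momentum is conserved.
Moments of inertia: I_A = ½(33.8)(0.230)² = 0.8940 kg·m²; I_B = ½(28.6)(0.316)² = 1.428 kg·m².
Taking A's sense as positive: L = (0.8940)(57.8) = 51.67 kg·m²·rad/s.
Combined I = 0.8940 + 1.428 = 2.322 kg·m².
ω_f = L / I = 51.67 / 2.322 = 22.25 rad/s.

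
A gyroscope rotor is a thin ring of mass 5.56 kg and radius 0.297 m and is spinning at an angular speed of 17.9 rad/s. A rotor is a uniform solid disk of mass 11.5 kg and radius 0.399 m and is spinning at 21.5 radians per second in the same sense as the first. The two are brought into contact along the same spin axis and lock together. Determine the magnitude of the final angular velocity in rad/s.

The coupling torques are internal; angular momentum about the shared axis is conserved.
Moments of inertia: I_A = (5.56)(0.297)² = 0.4904 kg·m²; I_B = ½(11.5)(0.399)² = 0.9154 kg·m².
Taking A's sense as positive: L = (0.4904)(17.9) + (0.9154)(21.5) = 28.46 kg·m²·rad/s.
Combined I = 0.4904 + 0.9154 = 1.406 kg·m².
ω_f = L / I = 28.46 / 1.406 = 20.24 rad/s.

|ω_f| ≈ 20.2 rad/s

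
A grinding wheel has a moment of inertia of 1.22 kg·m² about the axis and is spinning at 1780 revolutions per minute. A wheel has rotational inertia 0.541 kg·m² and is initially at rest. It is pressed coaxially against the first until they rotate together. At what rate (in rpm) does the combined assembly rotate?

|ω_f| ≈ 1230 rpm

No external torque acts about the common axis, so total angular momentum is conserved.
Taking A's sense as positive: L = (1.220)(1780) = 2172 kg·m²·rpm.
Combined I = 1.220 + 0.5410 = 1.761 kg·m².
ω_f = L / I = 2172 / 1.761 = 1233 rpm.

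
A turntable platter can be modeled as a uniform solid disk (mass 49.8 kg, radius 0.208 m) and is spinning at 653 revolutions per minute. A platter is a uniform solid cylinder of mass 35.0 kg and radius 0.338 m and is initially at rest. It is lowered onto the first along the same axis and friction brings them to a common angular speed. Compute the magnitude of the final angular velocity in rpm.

No external torque acts about the common axis, so total angular momentum is conserved.
Moments of inertia: I_A = ½(49.8)(0.208)² = 1.077 kg·m²; I_B = ½(35.0)(0.338)² = 1.999 kg·m².
Taking A's sense as positive: L = (1.077)(653) = 703.5 kg·m²·rpm.
Combined I = 1.077 + 1.999 = 3.077 kg·m².
ω_f = L / I = 703.5 / 3.077 = 228.7 rpm.

|ω_f| ≈ 229 rpm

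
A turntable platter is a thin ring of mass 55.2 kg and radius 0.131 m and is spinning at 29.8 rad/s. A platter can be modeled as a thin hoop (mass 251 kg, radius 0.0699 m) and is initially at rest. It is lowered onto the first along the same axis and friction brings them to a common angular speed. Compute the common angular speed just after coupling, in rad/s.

|ω_f| ≈ 13.0 rad/s

The coupling torques are internal; angular momentum about the shared axis is conserved.
Moments of inertia: I_A = (55.2)(0.131)² = 0.9473 kg·m²; I_B = (251)(0.0699)² = 1.226 kg·m².
Taking A's sense as positive: L = (0.9473)(29.8) = 28.23 kg·m²·rad/s.
Combined I = 0.9473 + 1.226 = 2.174 kg·m².
ω_f = L / I = 28.23 / 2.174 = 12.99 rad/s.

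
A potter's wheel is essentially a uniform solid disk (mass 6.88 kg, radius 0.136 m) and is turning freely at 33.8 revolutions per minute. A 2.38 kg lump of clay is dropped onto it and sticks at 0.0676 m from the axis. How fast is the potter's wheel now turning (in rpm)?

ω_f ≈ 28.9 rpm

The added mass arrives with no angular momentum about the axis, and any external torque about the axis is negligible, so the system's angular momentum is conserved.
I_p = ½(6.88)(0.136)² = 0.06363 kg·m².
Added inertia Σmr² = (2.38)(0.0676)² = 0.01088 kg·m²; I_f = 0.06363 + 0.01088 = 0.07450 kg·m².
ω_f = I_p ω_i / I_f = (0.06363)(33.8) / 0.07450 = 28.87 rpm.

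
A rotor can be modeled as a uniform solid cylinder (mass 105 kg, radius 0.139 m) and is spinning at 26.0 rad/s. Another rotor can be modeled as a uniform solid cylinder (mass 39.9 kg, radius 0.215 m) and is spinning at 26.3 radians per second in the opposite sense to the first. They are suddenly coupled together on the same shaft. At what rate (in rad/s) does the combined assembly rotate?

|ω_f| ≈ 1.09 rad/s

The coupling torques are internal; angular momentum about the shared axis is conserved.
Moments of inertia: I_A = ½(105)(0.139)² = 1.014 kg·m²; I_B = ½(39.9)(0.215)² = 0.9222 kg·m².
Taking A's sense as positive: L = (1.014)(26.0) − (0.9222)(26.3) = 2.120 kg·m²·rad/s.
Combined I = 1.014 + 0.9222 = 1.937 kg·m².
ω_f = L / I = 2.120 / 1.937 = 1.095 rad/s.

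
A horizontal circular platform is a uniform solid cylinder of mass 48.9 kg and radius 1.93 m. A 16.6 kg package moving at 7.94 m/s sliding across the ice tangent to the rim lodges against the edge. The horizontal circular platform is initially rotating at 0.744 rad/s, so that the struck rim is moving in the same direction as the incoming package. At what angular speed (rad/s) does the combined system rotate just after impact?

The axle reaction passes through the central axle and exerts no torque about it; angular momentum about the central axle is conserved through the impact.
I_p = ½(48.9)(1.93)² = 91.07 kg·m². Taking the sense of the package's angular momentum as positive, L_{package} = m v R = (16.6)(7.94)(1.93) = 254.4 kg·m²/s.
L_i = +I_p ω_p + m v R = +(91.07)(0.744) + 254.4 = 322.1 kg·m²/s.
After sticking, I_f = I_p + m R² = 91.07 + (16.6)(1.93)² = 152.9 kg·m².
ω_f = L_i / I_f = 322.1 / 152.9 = 2.107 rad/s.

|ω_f| ≈ 2.11 rad/s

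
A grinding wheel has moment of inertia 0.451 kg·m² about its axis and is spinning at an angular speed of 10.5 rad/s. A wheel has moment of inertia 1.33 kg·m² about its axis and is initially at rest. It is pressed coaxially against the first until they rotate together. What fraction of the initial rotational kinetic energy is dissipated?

No external torque acts about the common axis, so total angular momentum is conserved.
Taking A's sense as positive: L = (0.4510)(10.5) = 4.736 kg·m²·rad/s.
Combined I = 0.4510 + 1.330 = 1.781 kg·m².
ω_f = L / I = 4.736 / 1.781 = 2.659 rad/s.
KE_i = ½ΣIω² = 24.86 J; KE_f = ½(1.781)(2.659)² = 6.296 J.
Fraction dissipated = (KE_i − KE_f)/KE_i = 0.7468.

fraction ≈ 0.747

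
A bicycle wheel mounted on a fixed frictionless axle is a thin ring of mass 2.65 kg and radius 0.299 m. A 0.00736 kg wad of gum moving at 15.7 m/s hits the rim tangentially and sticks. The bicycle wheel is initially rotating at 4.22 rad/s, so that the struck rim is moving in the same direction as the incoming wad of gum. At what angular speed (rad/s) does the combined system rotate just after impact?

The axle reaction passes through the axle and exerts no torque about it; angular momentum about the axle is conserved through the impact.
I_p = (2.65)(0.299)² = 0.2369 kg·m². Taking the sense of the wad of gum's angular momentum as positive, L_{wad} = m v R = (0.00736)(15.7)(0.299) = 0.03455 kg·m²/s.
L_i = +I_p ω_p + m v R = +(0.2369)(4.22) + 0.03455 = 1.034 kg·m²/s.
After sticking, I_f = I_p + m R² = 0.2369 + (0.00736)(0.299)² = 0.2376 kg·m².
ω_f = L_i / I_f = 1.034 / 0.2376 = 4.354 rad/s.

|ω_f| ≈ 4.35 rad/s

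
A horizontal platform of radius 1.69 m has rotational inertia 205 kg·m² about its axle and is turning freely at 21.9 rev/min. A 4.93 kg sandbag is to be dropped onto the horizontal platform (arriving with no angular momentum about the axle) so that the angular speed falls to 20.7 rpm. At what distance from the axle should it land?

r ≈ 1.55 m

The added mass arrives with no angular momentum about the axle, and any external torque about the axle is negligible, so the system's angular momentum is conserved.
I_p ω_i = (I_p + m r²) ω_f ⇒ m r² = I_p(ω_i/ω_f − 1) = 205.0(21.9/20.7 − 1) = 11.88 kg·m².
r = √(11.88/4.93) = 1.553 m.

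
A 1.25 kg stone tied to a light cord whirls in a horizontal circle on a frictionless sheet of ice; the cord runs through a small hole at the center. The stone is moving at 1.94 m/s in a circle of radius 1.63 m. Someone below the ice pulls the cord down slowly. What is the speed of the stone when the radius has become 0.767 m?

The only horizontal force on the mass is along the cord (radial), so it exerts no torque about the hole and angular momentum m v r is conserved.
v₂ = v₁ r₁ / r₂ = (1.94)(1.63) / (0.767) = 4.123 m/s.

v₂ ≈ 4.12 m/s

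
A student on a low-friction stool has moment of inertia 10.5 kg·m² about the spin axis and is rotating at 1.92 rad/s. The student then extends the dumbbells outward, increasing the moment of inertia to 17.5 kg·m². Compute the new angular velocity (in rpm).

No external torque acts about the spin axis, so angular momentum is conserved.
ω₂ = I₁ω₁ / I₂ = (10.50)(1.92 rad/s) / (17.50) = 1.152 rad/s = 11.00 rpm.

ω₂ ≈ 11.0 rpm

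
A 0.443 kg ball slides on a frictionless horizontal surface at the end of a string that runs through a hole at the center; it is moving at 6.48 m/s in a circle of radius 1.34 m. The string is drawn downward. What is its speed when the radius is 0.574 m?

v₂ ≈ 15.1 m/s

Central (radial) force ⇒ zero torque about the center ⇒ m v r is constant.
v₂ = v₁ r₁ / r₂ = (6.48)(1.34) / (0.574) = 15.13 m/s.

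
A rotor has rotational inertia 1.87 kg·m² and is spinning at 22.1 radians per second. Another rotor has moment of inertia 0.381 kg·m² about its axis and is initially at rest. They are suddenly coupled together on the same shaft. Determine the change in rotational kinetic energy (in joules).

ΔKE ≈ -77.3 J

No external torque acts about the common axis, so total angular momentum is conserved.
Taking A's sense as positive: L = (1.870)(22.1) = 41.33 kg·m²·rad/s.
Combined I = 1.870 + 0.3810 = 2.251 kg·m².
ω_f = L / I = 41.33 / 2.251 = 18.36 rad/s.
KE_i = ½ΣIω² = 456.7 J; KE_f = ½(2.251)(18.36)² = 379.4 J.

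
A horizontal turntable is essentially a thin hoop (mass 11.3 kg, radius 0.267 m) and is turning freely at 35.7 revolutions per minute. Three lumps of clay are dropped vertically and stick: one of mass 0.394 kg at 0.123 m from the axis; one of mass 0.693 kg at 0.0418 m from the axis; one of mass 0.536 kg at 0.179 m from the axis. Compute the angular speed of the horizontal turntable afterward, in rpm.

ω_f ≈ 34.7 rpm

The added mass arrives with no angular momentum about the axis, and any external torque about the axis is negligible, so the system's angular momentum is conserved.
I_p = (11.3)(0.267)² = 0.8056 kg·m².
Added inertia Σmr² = (0.394)(0.123)² + (0.693)(0.0418)² + (0.536)(0.179)² = 0.02435 kg·m²; I_f = 0.8056 + 0.02435 = 0.8299 kg·m².
ω_f = I_p ω_i / I_f = (0.8056)(35.7) / 0.8299 = 34.65 rpm.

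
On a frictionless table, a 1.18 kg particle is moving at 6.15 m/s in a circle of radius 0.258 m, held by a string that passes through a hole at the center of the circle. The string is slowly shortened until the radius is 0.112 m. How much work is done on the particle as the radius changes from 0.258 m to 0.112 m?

Central (radial) force ⇒ zero torque about the center ⇒ m v r is constant.
v₂ = v₁ r₁ / r₂ = (6.15)(0.258) / (0.112) = 14.17 m/s.
W = ΔKE = ½m(v₂² − v₁²) = 96.10 J.

W ≈ 96.1 J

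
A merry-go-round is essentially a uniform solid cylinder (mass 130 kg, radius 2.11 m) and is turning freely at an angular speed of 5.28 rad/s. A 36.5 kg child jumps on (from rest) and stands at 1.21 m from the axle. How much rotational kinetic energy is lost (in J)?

No external torque acts about the axle; L_before = L_after.
I_p = ½(130)(2.11)² = 289.4 kg·m².
Added inertia Σmr² = (36.5)(1.21)² = 53.44 kg·m²; I_f = 289.4 + 53.44 = 342.8 kg·m².
ω_f = I_p ω_i / I_f = (289.4)(5.28) / 342.8 = 4.457 rad/s.
KE_i = ½(289.4)(5.280 rad/s)² = 4034 J; KE_f = ½(342.8)(4.457)² = 3405 J.

energy lost ≈ 629 J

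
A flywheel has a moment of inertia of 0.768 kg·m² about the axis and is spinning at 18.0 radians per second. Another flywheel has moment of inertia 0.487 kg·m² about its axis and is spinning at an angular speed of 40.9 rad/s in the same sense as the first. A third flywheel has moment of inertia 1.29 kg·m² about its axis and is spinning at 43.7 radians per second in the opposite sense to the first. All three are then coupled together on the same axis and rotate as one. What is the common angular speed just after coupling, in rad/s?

|ω_f| ≈ 8.89 rad/s

The coupling torques are internal; angular momentum about the shared axis is conserved.
Taking A's sense as positive: L = (0.7680)(18.0) + (0.4870)(40.9) − (1.290)(43.7) = -22.63 kg·m²·rad/s.
Combined I = 0.7680 + 0.4870 + 1.290 = 2.545 kg·m².
ω_f = L / I = -22.63 / 2.545 = -8.892 rad/s.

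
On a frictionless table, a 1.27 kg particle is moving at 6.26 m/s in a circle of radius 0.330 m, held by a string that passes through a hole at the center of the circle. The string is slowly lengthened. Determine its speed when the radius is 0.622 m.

The only horizontal force on the mass is along the cord (radial), so it exerts no torque about the hole and angular momentum m v r is conserved.
v₂ = v₁ r₁ / r₂ = (6.26)(0.330) / (0.622) = 3.321 m/s.

v₂ ≈ 3.32 m/s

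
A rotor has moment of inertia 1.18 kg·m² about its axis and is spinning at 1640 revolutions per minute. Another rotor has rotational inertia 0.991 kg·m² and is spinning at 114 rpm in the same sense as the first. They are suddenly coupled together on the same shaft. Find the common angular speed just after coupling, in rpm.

|ω_f| ≈ 943 rpm

The coupling torques are internal; angular momentum about the shared axis is conserved.
Taking A's sense as positive: L = (1.180)(1640) + (0.9910)(114) = 2048 kg·m²·rpm.
Combined I = 1.180 + 0.9910 = 2.171 kg·m².
ω_f = L / I = 2048 / 2.171 = 943.4 rpm.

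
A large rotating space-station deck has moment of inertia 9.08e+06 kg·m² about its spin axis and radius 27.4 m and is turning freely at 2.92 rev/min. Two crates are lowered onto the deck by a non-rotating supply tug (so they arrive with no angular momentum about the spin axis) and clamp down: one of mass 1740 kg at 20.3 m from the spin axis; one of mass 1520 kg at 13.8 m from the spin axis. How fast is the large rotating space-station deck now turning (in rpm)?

The added mass arrives with no angular momentum about the spin axis, and any external torque about the spin axis is negligible, so the system's angular momentum is conserved.
Added inertia Σmr² = (1740)(20.3)² + (1520)(13.8)² = 1.007e+06 kg·m²; I_f = 9.080e+06 + 1.007e+06 = 1.009e+07 kg·m².
ω_f = I_p ω_i / I_f = (9.080e+06)(2.92) / 1.009e+07 = 2.629 rpm.

ω_f ≈ 2.63 rpm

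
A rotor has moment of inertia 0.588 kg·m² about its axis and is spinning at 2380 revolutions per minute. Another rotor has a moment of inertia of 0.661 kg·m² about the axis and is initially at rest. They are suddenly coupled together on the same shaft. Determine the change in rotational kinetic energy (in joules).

No external torque acts about the common axis, so total angular momentum is conserved.
Taking A's sense as positive: L = (0.5880)(2380) = 1399 kg·m²·rpm.
Combined I = 0.5880 + 0.6610 = 1.249 kg·m².
ω_f = L / I = 1399 / 1.249 = 1120 rpm.
KE_i = ½ΣIω² = 18260 J; KE_f = ½(1.249)(117.3)² = 8598 J.

ΔKE ≈ -9660 J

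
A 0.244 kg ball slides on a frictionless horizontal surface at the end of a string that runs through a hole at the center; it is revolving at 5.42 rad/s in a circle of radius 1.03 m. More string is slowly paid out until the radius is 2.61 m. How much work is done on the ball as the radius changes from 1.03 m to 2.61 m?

W ≈ -3.21 J

The constraining force is radial, so m r² ω about the center is conserved.
ω₂ = ω₁ (r₁/r₂)² = (5.42)(1.03/2.61)² = 0.8441 rad/s.
W = ΔKE = ½m(v₂² − v₁²) = -3.210 J.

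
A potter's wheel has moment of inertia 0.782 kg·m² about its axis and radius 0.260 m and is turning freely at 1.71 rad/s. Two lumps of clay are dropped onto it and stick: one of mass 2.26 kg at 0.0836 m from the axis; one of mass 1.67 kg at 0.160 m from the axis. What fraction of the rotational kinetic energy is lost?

The added mass arrives with no angular momentum about the axis, and any external torque about the axis is negligible, so the system's angular momentum is conserved.
Added inertia Σmr² = (2.26)(0.0836)² + (1.67)(0.160)² = 0.05855 kg·m²; I_f = 0.7820 + 0.05855 = 0.8405 kg·m².
ω_f = I_p ω_i / I_f = (0.7820)(1.71) / 0.8405 = 1.591 rad/s.
KE_i = ½(0.7820)(1.710 rad/s)² = 1.143 J; KE_f = ½(0.8405)(1.591)² = 1.064 J.
Fraction lost = 0.06965.

fraction ≈ 0.0697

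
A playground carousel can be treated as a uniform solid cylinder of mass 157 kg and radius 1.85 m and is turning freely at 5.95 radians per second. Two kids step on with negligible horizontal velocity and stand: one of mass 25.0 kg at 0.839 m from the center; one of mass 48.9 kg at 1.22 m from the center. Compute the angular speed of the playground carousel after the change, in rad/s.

ω_f ≈ 4.45 rad/s

No external torque acts about the center; L_before = L_after.
I_p = ½(157)(1.85)² = 268.7 kg·m².
Added inertia Σmr² = (25.0)(0.839)² + (48.9)(1.22)² = 90.38 kg·m²; I_f = 268.7 + 90.38 = 359.0 kg·m².
ω_f = I_p ω_i / I_f = (268.7)(5.95) / 359.0 = 4.452 rad/s.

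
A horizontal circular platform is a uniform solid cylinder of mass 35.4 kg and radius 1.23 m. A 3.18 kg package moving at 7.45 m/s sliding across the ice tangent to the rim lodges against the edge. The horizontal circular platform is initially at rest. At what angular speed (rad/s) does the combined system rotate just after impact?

About the central axle the impulsive forces during the collision are internal, so angular momentum about that axis is conserved.
I_p = ½(35.4)(1.23)² = 26.78 kg·m². Taking the sense of the package's angular momentum as positive, L_{package} = m v R = (3.18)(7.45)(1.23) = 29.14 kg·m²/s.
L_i = 0 + 29.14 = 29.14 kg·m²/s.
After sticking, I_f = I_p + m R² = 26.78 + (3.18)(1.23)² = 31.59 kg·m².
ω_f = L_i / I_f = 29.14 / 31.59 = 0.9225 rad/s.

|ω_f| ≈ 0.922 rad/s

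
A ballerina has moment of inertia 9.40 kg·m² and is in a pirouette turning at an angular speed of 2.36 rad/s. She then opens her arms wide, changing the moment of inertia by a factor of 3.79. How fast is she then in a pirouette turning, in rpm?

With no external torque about the axis, L is conserved: I₁ω₁ = I₂ω₂.
I₂ = 3.79 × 9.40 = 35.63 kg·m².
ω₂ = I₁ω₁ / I₂ = (9.400)(2.36 rad/s) / (35.63) = 0.6227 rad/s = 5.946 rpm.

ω₂ ≈ 5.95 rpm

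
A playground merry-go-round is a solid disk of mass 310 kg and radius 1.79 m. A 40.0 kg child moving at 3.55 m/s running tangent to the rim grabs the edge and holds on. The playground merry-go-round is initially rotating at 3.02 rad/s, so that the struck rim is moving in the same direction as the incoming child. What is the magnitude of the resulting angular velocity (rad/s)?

|ω_f| ≈ 2.81 rad/s

The axle reaction passes through the axle and exerts no torque about it; angular momentum about the axle is conserved through the impact.
I_p = ½(310)(1.79)² = 496.6 kg·m². Taking the sense of the child's angular momentum as positive, L_{child} = m v R = (40.0)(3.55)(1.79) = 254.2 kg·m²/s.
L_i = +I_p ω_p + m v R = +(496.6)(3.02) + 254.2 = 1754 kg·m²/s.
After sticking, I_f = I_p + m R² = 496.6 + (40.0)(1.79)² = 624.8 kg·m².
ω_f = L_i / I_f = 1754 / 624.8 = 2.807 rad/s.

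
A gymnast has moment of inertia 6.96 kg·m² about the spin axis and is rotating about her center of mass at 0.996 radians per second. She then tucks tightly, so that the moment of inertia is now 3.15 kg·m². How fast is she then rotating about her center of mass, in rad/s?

No external torque acts about the spin axis, so angular momentum is conserved.
ω₂ = I₁ω₁ / I₂ = (6.960)(0.996 rad/s) / (3.150) = 2.201 rad/s.

ω₂ ≈ 2.20 rad/s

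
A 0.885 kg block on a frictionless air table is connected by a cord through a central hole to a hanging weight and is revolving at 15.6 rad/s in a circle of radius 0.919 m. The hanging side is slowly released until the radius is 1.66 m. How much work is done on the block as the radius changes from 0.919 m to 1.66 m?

W ≈ -63.1 J

The constraining force is radial, so m r² ω about the center is conserved.
ω₂ = ω₁ (r₁/r₂)² = (15.6)(0.919/1.66)² = 4.781 rad/s.
W = ΔKE = ½m(v₂² − v₁²) = -63.07 J.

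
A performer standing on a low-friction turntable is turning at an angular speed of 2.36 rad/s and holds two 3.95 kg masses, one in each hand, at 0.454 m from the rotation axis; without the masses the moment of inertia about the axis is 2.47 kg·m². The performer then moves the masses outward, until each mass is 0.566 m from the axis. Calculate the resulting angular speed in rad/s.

ω₂ ≈ 1.93 rad/s

Angular momentum about the spin axis is conserved since the torque about it is zero.
I₁ = 2.47 + 2(3.95)(0.454)² = 4.098 kg·m²; I₂ = 2.47 + 2(3.95)(0.566)² = 5.001 kg·m².
ω₂ = I₁ω₁ / I₂ = (4.098)(2.36 rad/s) / (5.001) = 1.934 rad/s.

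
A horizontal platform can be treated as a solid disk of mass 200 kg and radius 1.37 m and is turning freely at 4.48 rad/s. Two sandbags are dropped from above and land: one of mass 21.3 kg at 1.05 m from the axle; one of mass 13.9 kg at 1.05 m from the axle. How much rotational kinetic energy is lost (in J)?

No external torque acts about the axle; L_before = L_after.
I_p = ½(200)(1.37)² = 187.7 kg·m².
Added inertia Σmr² = (21.3)(1.05)² + (13.9)(1.05)² = 38.81 kg·m²; I_f = 187.7 + 38.81 = 226.5 kg·m².
ω_f = I_p ω_i / I_f = (187.7)(4.48) / 226.5 = 3.712 rad/s.
KE_i = ½(187.7)(4.480 rad/s)² = 1884 J; KE_f = ½(226.5)(3.712)² = 1561 J.

energy lost ≈ 323 J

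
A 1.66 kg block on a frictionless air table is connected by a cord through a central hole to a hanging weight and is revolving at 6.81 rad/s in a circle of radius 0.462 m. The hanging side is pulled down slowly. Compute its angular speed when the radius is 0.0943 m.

ω₂ ≈ 163 rad/s

The constraining force is radial, so m r² ω about the center is conserved.
ω₂ = ω₁ (r₁/r₂)² = (6.81)(0.462/0.0943)² = 163.5 rad/s.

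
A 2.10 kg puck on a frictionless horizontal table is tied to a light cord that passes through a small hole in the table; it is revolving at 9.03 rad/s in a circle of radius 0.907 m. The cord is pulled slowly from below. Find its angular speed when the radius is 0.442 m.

No torque about the axis ⇒ m r₁² ω₁ = m r₂² ω₂.
ω₂ = ω₁ (r₁/r₂)² = (9.03)(0.907/0.442)² = 38.02 rad/s.

ω₂ ≈ 38.0 rad/s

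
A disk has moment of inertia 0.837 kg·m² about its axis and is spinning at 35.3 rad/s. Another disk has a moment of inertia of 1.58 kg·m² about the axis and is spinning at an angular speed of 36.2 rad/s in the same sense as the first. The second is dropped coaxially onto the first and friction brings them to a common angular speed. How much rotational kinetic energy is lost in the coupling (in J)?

ΔKE lost ≈ 0.222 J

No external torque acts about the common axis, so total angular momentum is conserved.
Taking A's sense as positive: L = (0.8370)(35.3) + (1.580)(36.2) = 86.74 kg·m²·rad/s.
Combined I = 0.8370 + 1.580 = 2.417 kg·m².
ω_f = L / I = 86.74 / 2.417 = 35.89 rad/s.
KE_i = ½ΣIω² = 1557 J; KE_f = ½(2.417)(35.89)² = 1557 J.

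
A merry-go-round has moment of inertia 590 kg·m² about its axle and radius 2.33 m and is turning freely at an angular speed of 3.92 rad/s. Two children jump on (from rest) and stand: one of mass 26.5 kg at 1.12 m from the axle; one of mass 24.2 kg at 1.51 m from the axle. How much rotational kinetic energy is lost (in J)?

No external torque acts about the axle; L_before = L_after.
Added inertia Σmr² = (26.5)(1.12)² + (24.2)(1.51)² = 88.42 kg·m²; I_f = 590.0 + 88.42 = 678.4 kg·m².
ω_f = I_p ω_i / I_f = (590.0)(3.92) / 678.4 = 3.409 rad/s.
KE_i = ½(590.0)(3.920 rad/s)² = 4533 J; KE_f = ½(678.4)(3.409)² = 3942 J.

energy lost ≈ 591 J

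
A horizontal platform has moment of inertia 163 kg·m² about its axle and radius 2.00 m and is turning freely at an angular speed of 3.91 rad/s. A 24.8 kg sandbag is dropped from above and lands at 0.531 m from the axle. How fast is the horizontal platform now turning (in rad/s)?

The added mass arrives with no angular momentum about the axle, and any external torque about the axle is negligible, so the system's angular momentum is conserved.
Added inertia Σmr² = (24.8)(0.531)² = 6.993 kg·m²; I_f = 163.0 + 6.993 = 170.0 kg·m².
ω_f = I_p ω_i / I_f = (163.0)(3.91) / 170.0 = 3.749 rad/s.

ω_f ≈ 3.75 rad/s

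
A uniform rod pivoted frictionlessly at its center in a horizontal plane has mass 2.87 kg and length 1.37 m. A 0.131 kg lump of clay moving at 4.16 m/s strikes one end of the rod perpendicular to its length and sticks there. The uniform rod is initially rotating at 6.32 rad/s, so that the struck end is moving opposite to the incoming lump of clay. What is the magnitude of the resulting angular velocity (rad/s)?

About the pivot the impulsive forces during the collision are internal, so angular momentum about that axis is conserved.
I_p = (1/12)(2.87)(1.37)² = 0.4489 kg·m². Taking the sense of the lump of clay's angular momentum as positive, L_{lump} = m v R = (0.131)(4.16)(1.37/2) = 0.3733 kg·m²/s.
L_i = −I_p ω_p + m v R = −(0.4489)(6.32) + 0.3733 = -2.464 kg·m²/s.
After sticking, I_f = I_p + m R² = 0.4489 + (0.131)(1.37/2)² = 0.5104 kg·m².
ω_f = L_i / I_f = -2.464 / 0.5104 = -4.827 rad/s.

|ω_f| ≈ 4.83 rad/s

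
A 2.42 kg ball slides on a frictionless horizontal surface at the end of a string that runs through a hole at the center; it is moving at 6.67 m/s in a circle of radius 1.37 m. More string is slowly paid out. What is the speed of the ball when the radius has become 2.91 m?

Central (radial) force ⇒ zero torque about the center ⇒ m v r is constant.
v₂ = v₁ r₁ / r₂ = (6.67)(1.37) / (2.91) = 3.140 m/s.

v₂ ≈ 3.14 m/s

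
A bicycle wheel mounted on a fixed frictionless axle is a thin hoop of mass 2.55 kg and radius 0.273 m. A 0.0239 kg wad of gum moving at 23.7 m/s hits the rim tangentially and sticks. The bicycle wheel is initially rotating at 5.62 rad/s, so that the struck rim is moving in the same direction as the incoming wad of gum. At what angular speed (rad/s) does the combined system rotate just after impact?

The axle reaction passes through the axle and exerts no torque about it; angular momentum about the axle is conserved through the impact.
I_p = (2.55)(0.273)² = 0.1900 kg·m². Taking the sense of the wad of gum's angular momentum as positive, L_{wad} = m v R = (0.0239)(23.7)(0.273) = 0.1546 kg·m²/s.
L_i = +I_p ω_p + m v R = +(0.1900)(5.62) + 0.1546 = 1.223 kg·m²/s.
After sticking, I_f = I_p + m R² = 0.1900 + (0.0239)(0.273)² = 0.1918 kg·m².
ω_f = L_i / I_f = 1.223 / 0.1918 = 6.374 rad/s.

|ω_f| ≈ 6.37 rad/s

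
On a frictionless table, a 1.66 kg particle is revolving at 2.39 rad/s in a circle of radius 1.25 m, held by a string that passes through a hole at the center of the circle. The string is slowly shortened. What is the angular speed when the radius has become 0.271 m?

ω₂ ≈ 50.8 rad/s

The constraining force is radial, so m r² ω about the center is conserved.
ω₂ = ω₁ (r₁/r₂)² = (2.39)(1.25/0.271)² = 50.85 rad/s.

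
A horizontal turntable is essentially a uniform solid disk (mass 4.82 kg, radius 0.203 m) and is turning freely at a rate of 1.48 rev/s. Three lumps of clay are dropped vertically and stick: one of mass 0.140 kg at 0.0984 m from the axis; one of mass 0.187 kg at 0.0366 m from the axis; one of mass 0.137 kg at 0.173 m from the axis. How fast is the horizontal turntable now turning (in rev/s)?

The added mass arrives with no angular momentum about the axis, and any external torque about the axis is negligible, so the system's angular momentum is conserved.
I_p = ½(4.82)(0.203)² = 0.09931 kg·m².
Added inertia Σmr² = (0.140)(0.0984)² + (0.187)(0.0366)² + (0.137)(0.173)² = 0.005706 kg·m²; I_f = 0.09931 + 0.005706 = 0.1050 kg·m².
ω_f = I_p ω_i / I_f = (0.09931)(1.48) / 0.1050 = 1.400 rev/s.

ω_f ≈ 1.40 rev/s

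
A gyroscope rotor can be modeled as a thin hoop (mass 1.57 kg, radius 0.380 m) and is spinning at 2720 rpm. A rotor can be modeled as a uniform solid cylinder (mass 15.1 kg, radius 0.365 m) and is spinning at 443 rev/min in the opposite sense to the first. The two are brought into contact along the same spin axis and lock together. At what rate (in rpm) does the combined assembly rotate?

The coupling torques are internal; angular momentum about the shared axis is conserved.
Moments of inertia: I_A = (1.57)(0.380)² = 0.2267 kg·m²; I_B = ½(15.1)(0.365)² = 1.006 kg·m².
Taking A's sense as positive: L = (0.2267)(2720) − (1.006)(443) = 171.1 kg·m²·rpm.
Combined I = 0.2267 + 1.006 = 1.233 kg·m².
ω_f = L / I = 171.1 / 1.233 = 138.8 rpm.

|ω_f| ≈ 139 rpm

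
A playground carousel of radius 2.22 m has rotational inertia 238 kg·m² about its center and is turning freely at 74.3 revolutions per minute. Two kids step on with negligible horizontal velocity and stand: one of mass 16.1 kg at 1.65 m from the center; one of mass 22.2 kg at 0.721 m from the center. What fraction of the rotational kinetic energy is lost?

No external torque acts about the center; L_before = L_after.
Added inertia Σmr² = (16.1)(1.65)² + (22.2)(0.721)² = 55.37 kg·m²; I_f = 238.0 + 55.37 = 293.4 kg·m².
ω_f = I_p ω_i / I_f = (238.0)(74.3) / 293.4 = 60.28 rpm.
KE_i = ½(238.0)(7.781 rad/s)² = 7204 J; KE_f = ½(293.4)(6.312)² = 5844 J.
Fraction lost = 0.1887.

fraction ≈ 0.189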